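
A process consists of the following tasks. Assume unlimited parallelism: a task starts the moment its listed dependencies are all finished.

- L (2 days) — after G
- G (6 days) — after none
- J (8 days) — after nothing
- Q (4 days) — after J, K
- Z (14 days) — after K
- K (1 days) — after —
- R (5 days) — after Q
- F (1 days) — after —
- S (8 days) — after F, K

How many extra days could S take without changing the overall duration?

The longest chain is J→Q→R = 8+4+5 = 17; overall finish 17 days.
The longest chain containing S totals 9 days.
Float = 17 − 9 = 8.

8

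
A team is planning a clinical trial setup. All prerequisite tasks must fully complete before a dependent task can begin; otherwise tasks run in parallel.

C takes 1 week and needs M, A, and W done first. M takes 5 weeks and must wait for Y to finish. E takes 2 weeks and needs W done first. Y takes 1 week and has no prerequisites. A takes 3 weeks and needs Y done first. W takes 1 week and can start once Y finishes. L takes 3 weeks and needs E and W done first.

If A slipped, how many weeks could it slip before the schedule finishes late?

Y→W→E→L = 1+1+2+3 = 7 sets the makespan at 7 weeks.
The longest chain containing A totals 5 weeks.
Slack of A = 3 − 1 = 2 weeks.

2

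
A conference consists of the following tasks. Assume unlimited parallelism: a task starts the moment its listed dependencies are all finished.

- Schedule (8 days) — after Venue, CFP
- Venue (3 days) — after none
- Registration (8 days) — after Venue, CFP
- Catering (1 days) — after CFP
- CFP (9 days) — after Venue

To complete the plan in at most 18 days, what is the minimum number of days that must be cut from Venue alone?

Current finish: 20 days; target: 18.
Venue is on every critical path, so each day cut from Venue cuts the finish by one (this holds down to a finish of 18).
Need 20 − 18 = 2 days off Venue → Venue becomes 1 day, finish becomes 18.

2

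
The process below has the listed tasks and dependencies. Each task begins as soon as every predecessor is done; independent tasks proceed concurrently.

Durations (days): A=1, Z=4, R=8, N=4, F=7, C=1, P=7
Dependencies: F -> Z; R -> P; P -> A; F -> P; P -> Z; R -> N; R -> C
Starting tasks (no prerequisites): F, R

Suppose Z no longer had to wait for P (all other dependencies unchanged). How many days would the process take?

Before: longest chain R→P→Z = 8+7+4 = 19, finish 19.
Without P→Z, Z's earliest start moves from 15 to 7.
The longest chain is now R→P→A = 8+7+1 = 16, so the process takes 16 days.

16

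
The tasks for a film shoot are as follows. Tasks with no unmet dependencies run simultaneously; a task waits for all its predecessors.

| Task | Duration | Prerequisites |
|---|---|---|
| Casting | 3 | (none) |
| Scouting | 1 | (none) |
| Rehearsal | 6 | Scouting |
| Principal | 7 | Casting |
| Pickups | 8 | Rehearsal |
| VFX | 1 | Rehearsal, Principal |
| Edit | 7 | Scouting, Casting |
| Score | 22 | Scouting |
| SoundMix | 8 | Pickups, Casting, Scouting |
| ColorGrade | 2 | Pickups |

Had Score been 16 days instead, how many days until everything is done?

23

As given, the longest chain is Scouting→Score = 1+22 = 23, so the finish is 23 days.
Score is on the critical path; changing it to 16 makes that path 17 days.
New critical path: Scouting→Rehearsal→Pickups→SoundMix = 1+6+8+8 = 23 ⇒ 23 days.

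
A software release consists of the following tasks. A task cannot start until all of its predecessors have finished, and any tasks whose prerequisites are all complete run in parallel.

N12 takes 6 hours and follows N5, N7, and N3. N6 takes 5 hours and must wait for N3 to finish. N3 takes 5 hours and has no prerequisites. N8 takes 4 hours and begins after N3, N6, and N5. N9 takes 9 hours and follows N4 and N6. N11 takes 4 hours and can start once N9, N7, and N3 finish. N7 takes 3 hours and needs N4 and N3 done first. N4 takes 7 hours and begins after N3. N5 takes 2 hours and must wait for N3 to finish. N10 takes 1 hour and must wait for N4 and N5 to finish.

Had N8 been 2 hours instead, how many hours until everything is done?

25

The binding path is N3→N4→N9→N11 = 5+7+9+4 = 25; finish at 25 hours.
The longest path through N8 is only 14 hours, so N8 has float 11.
No other chain overtakes it, so the finish is 25 hours.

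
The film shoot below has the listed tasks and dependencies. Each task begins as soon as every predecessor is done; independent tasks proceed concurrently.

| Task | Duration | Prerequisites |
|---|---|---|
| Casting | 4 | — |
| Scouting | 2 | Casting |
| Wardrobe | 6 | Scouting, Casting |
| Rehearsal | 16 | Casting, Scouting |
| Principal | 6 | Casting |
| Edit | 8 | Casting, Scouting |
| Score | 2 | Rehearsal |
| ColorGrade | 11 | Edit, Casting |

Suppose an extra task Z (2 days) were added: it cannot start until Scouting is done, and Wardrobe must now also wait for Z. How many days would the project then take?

Originally the project takes 25 days.
With Z inserted, Wardrobe now waits for max(Scouting, Casting, Z).
New critical path: Casting→Scouting→Edit→ColorGrade = 4+2+8+11 = 25 ⇒ 25 days.

25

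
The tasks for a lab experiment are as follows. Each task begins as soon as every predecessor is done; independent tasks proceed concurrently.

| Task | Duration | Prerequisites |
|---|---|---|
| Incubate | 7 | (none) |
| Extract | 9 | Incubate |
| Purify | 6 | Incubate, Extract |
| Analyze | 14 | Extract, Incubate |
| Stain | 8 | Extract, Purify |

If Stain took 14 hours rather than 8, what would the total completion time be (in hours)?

As given, the longest chain is Incubate→Extract→Purify→Stain = 7+9+6+8 = 30, so the finish is 30 hours.
Stain lies on that path, so at 14 hours the path becomes 36 hours.
The critical path is still Incubate→Extract→Purify→Stain; finish is now 36 hours.

36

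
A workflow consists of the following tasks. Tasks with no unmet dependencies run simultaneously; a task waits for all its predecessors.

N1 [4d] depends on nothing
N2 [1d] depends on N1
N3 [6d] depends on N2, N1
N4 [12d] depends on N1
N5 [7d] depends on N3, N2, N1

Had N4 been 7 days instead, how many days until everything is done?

Actual critical path: N1→N2→N3→N5 = 4+1+6+7 = 18 ⇒ 18 days.
The longest path through N4 is only 16 days, so N4 has float 2.
The critical path is still N1→N2→N3→N5; finish is now 18 days.

18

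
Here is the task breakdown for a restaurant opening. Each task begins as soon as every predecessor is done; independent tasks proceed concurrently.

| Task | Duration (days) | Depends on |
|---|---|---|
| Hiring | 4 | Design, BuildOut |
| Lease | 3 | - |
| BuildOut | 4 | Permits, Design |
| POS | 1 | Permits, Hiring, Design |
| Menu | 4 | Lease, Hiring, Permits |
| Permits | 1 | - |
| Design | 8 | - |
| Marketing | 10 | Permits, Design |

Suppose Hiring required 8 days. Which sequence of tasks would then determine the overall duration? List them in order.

Baseline: Design→BuildOut→Hiring→Menu = 8+4+4+4 = 20 → 20 days.
Hiring lies on that path, so at 8 days the path becomes 24 days.
No other chain overtakes it, so the finish is 24 days.

Design, BuildOut, Hiring, Menu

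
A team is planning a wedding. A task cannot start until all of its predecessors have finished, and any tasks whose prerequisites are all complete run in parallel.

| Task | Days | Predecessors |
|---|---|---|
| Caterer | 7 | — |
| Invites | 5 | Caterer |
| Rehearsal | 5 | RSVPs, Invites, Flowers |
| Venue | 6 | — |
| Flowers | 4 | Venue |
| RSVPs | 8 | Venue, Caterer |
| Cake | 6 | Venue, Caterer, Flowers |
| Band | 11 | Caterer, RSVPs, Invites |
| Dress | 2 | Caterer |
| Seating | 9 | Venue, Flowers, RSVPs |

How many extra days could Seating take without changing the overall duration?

2

The longest chain is Caterer→RSVPs→Band = 7+8+11 = 26; overall finish 26 days.
Seating finishes as early as 24 and must finish by 26.
Float = 26 − 24 = 2.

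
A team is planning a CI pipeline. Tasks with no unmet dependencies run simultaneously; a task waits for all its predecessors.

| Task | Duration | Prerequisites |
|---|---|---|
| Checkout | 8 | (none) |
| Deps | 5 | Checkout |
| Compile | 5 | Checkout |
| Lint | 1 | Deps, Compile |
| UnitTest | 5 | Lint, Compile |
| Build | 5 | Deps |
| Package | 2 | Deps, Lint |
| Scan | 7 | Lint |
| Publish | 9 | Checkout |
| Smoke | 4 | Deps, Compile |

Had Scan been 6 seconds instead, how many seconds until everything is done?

20

Critical path before the change: Checkout→Deps→Lint→Scan = 8+5+1+7 = 21 giving 21 seconds.
Since Scan is critical, the -1 change carries straight to that chain (now 20 seconds).
The critical path is still Checkout→Deps→Lint→Scan; finish is now 20 seconds.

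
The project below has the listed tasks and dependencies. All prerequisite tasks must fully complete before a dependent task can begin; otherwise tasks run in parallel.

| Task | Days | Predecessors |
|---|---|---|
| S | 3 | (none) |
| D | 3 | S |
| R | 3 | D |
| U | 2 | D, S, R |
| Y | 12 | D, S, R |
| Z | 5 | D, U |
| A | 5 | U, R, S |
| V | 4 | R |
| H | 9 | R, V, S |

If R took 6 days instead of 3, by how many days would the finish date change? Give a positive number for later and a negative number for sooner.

3

Baseline: S→D→R→V→H = 3+3+3+4+9 = 22 → 22 days.
R lies on that path, so at 6 days the path becomes 25 days.
The critical path is still S→D→R→V→H; finish is now 25 days.
Change in finish: 25 − 22 = +3 days.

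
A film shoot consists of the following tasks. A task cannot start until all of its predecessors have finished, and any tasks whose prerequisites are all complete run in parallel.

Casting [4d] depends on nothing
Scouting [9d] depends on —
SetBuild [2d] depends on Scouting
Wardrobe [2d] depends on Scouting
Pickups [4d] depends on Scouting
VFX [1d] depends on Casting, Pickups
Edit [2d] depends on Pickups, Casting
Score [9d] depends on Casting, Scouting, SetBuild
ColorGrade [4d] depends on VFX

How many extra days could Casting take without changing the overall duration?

Scouting→SetBuild→Score = 9+2+9 = 20 sets the makespan at 20 days.
The longest chain containing Casting totals 13 days.
Slack of Casting = 7 − 0 = 7 days.

7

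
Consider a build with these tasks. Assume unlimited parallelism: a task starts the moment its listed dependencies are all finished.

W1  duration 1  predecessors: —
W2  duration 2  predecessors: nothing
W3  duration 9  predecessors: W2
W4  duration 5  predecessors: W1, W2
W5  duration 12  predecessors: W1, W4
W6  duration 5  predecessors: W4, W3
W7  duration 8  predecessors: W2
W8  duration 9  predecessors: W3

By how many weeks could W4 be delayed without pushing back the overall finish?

The longest chain is W2→W3→W8 = 2+9+9 = 20; overall finish 20 weeks.
W4 finishes as early as 7 and must finish by 8.
So W4 can slip 8 − 7 = 1 week.

1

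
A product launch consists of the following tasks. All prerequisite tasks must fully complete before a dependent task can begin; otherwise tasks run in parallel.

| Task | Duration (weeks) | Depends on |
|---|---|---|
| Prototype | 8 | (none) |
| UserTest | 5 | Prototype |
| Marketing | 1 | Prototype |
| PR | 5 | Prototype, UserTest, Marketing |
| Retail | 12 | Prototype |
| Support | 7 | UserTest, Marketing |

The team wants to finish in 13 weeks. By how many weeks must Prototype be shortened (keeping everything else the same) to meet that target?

7

Current finish: 20 weeks; target: 13.
Prototype is on every critical path, so each week cut from Prototype cuts the finish by one (this holds down to a finish of 13).
Need 20 − 13 = 7 weeks off Prototype → Prototype becomes 1 week, finish becomes 13.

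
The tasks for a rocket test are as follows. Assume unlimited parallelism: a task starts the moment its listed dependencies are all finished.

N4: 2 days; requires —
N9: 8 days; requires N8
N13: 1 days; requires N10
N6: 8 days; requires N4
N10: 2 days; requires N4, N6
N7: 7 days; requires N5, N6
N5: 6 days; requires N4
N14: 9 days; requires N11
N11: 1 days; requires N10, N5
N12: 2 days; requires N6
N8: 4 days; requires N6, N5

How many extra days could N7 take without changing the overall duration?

5

The longest chain is N4→N6→N8→N9 = 2+8+4+8 = 22; overall finish 22 days.
N7 finishes as early as 17 and must finish by 22.
Float = 22 − 17 = 5.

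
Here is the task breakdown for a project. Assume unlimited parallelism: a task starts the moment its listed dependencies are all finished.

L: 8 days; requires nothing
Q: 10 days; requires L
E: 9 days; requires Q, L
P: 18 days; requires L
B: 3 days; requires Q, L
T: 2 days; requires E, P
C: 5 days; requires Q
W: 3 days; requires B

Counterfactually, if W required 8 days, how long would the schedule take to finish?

The binding path is L→Q→E→T = 8+10+9+2 = 29; finish at 29 days.
W has 5 days of float (longest path through it is 24).
The critical path is still L→Q→E→T; finish is now 29 days.

29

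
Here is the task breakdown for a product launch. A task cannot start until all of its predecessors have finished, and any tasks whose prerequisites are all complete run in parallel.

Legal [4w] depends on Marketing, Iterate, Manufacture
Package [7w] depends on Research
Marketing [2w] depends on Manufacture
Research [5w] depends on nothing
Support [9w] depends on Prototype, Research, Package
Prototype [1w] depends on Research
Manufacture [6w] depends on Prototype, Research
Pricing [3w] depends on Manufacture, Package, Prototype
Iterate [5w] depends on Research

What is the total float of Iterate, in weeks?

Critical path: Research→Package→Support = 5+7+9 = 21, so the finish is 21 weeks.
Iterate finishes as early as 10 and must finish by 17.
Float = 21 − 14 = 7.

7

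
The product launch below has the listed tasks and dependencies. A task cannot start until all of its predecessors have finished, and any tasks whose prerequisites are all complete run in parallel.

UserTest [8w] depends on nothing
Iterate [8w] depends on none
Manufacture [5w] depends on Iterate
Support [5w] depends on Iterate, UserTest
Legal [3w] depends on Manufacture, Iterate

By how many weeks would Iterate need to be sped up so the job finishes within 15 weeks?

Current finish: 16 weeks; target: 15.
Iterate is on every critical path, so each week cut from Iterate cuts the finish by one (this holds down to a finish of 13).
Need 16 − 15 = 1 week off Iterate → Iterate becomes 7 weeks, finish becomes 15.

1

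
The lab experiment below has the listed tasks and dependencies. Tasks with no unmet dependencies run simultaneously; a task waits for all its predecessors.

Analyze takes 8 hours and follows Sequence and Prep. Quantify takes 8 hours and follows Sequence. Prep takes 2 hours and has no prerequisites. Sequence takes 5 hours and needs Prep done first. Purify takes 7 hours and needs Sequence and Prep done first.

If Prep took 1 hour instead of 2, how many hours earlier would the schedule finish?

1

The binding path is Prep→Sequence→Analyze = 2+5+8 = 15; finish at 15 hours.
Prep is on the critical path; changing it to 1 makes that path 14 hours.
That remains the longest chain; total 14 hours.
Change in finish: 14 − 15 = -1 hours.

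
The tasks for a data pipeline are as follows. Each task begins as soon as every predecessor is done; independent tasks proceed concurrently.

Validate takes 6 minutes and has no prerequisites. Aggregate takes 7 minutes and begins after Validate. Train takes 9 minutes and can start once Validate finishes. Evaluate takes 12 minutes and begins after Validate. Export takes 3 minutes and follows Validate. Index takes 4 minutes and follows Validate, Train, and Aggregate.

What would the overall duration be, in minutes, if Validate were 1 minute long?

14

Baseline: Validate→Train→Index = 6+9+4 = 19 → 19 minutes.
Validate is on the critical path; changing it to 1 makes that path 14 minutes.
No other chain overtakes it, so the finish is 14 minutes.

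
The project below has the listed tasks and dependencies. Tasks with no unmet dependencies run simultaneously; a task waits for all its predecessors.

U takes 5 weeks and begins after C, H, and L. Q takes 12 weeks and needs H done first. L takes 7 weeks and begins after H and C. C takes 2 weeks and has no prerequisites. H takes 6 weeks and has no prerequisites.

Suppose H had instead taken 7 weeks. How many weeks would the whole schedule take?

19

The binding path is H→L→U = 6+7+5 = 18; finish at 18 weeks.
H lies on that path, so at 7 weeks the path becomes 19 weeks.
No other chain overtakes it, so the finish is 19 weeks.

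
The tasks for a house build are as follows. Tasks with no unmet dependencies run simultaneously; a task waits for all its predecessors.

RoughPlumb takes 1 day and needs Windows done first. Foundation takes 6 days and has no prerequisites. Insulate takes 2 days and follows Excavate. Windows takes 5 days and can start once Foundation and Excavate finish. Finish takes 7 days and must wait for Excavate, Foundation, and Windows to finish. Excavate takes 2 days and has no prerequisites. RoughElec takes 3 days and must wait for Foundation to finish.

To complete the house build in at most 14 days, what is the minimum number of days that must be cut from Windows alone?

4

Current finish: 18 days; target: 14.
Windows is on every critical path, so each day cut from Windows cuts the finish by one (this holds down to a finish of 14).
Need 18 − 14 = 4 days off Windows → Windows becomes 1 day, finish becomes 14.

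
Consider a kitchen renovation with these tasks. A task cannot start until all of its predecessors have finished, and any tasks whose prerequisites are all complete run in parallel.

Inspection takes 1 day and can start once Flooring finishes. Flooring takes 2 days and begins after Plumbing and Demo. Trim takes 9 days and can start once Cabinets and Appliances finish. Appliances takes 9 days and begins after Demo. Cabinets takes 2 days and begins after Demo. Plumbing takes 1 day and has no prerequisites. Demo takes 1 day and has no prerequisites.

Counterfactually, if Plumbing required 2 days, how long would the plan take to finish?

19

As given, the longest chain is Demo→Appliances→Trim = 1+9+9 = 19, so the finish is 19 days.
The longest path through Plumbing is only 4 days, so Plumbing has float 15.
No other chain overtakes it, so the finish is 19 days.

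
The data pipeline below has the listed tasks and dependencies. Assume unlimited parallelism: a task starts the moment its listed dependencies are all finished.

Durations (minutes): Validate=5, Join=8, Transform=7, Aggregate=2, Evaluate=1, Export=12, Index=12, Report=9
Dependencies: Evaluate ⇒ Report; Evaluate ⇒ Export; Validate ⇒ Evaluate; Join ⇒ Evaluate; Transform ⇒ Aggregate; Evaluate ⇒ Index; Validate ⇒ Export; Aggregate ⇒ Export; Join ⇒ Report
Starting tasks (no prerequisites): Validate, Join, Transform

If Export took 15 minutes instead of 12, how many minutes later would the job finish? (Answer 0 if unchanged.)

Actual critical path: Join→Evaluate→Export = 8+1+12 = 21 ⇒ 21 minutes.
Export is on the critical path; changing it to 15 makes that path 24 minutes.
The critical path is still Join→Evaluate→Export; finish is now 24 minutes.
Change in finish: 24 − 21 = +3 minutes.

3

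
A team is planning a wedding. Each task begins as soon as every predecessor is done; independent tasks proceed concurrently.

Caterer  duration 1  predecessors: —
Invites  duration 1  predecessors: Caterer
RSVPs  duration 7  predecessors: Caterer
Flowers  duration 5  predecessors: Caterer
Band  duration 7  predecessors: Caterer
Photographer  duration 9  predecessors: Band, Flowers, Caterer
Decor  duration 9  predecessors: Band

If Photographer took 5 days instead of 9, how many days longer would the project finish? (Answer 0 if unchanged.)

0

Critical path before the change: Caterer→Band→Photographer = 1+7+9 = 17 giving 17 days.
Photographer lies on that path, so at 5 days the path becomes 13 days.
The binding chain switches to Caterer→Band→Decor = 1+7+9 = 17; finish 17 days.
Change in finish: 17 − 17 = +0 days.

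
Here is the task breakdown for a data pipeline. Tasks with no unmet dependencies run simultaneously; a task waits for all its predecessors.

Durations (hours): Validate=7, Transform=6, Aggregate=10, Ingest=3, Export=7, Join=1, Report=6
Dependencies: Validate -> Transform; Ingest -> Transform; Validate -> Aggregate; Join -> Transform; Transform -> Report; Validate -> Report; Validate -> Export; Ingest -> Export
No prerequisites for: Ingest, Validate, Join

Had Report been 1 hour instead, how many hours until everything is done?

Critical path before the change: Validate→Transform→Report = 7+6+6 = 19 giving 19 hours.
Report lies on that path, so at 1 hour the path becomes 14 hours.
New critical path: Validate→Aggregate = 7+10 = 17 ⇒ 17 hours.

17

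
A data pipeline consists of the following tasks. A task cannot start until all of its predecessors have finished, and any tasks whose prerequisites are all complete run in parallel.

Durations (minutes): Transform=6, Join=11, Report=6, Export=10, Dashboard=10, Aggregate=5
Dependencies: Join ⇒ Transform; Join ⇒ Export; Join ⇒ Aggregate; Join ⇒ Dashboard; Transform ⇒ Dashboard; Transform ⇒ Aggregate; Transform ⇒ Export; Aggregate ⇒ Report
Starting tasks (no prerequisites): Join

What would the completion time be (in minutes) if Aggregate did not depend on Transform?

27

With the dependency in place, Join→Transform→Aggregate→Report = 11+6+5+6 = 28 sets the finish at 28 minutes.
Without Transform→Aggregate, Aggregate's earliest start moves from 17 to 11.
After: Join→Transform→Export = 11+6+10 = 27 → 27 minutes.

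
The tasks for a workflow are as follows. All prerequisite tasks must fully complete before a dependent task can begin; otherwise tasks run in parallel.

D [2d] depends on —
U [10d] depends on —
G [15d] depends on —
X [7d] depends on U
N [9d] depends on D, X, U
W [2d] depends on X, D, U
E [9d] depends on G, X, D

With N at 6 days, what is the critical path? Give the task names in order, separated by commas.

Actual critical path: U→X→N = 10+7+9 = 26 ⇒ 26 days.
N is on the critical path; changing it to 6 makes that path 23 days.
The binding chain switches to U→X→E = 10+7+9 = 26; finish 26 days.

U, X, E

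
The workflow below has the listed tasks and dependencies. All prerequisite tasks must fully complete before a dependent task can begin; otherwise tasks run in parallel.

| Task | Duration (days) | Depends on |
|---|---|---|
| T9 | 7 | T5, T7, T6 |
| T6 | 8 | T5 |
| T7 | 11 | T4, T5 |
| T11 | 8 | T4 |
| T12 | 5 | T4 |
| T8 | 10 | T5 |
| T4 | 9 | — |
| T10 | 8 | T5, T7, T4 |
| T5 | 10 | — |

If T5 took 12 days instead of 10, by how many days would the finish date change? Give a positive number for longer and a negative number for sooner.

2

The binding path is T5→T7→T10 = 10+11+8 = 29; finish at 29 days.
Since T5 is critical, the +2 change carries straight to that chain (now 31 days).
The critical path is still T5→T7→T10; finish is now 31 days.
Change in finish: 31 − 29 = +2 days.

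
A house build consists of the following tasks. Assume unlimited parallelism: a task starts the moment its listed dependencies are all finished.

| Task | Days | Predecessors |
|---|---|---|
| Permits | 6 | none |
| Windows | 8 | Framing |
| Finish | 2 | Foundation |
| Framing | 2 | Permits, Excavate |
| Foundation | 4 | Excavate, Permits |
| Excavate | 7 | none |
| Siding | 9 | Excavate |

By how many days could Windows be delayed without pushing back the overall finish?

Excavate→Framing→Windows = 7+2+8 = 17 sets the makespan at 17 days.
Windows finishes as early as 17 and must finish by 17.
Slack of Windows = 9 − 9 = 0 days.

0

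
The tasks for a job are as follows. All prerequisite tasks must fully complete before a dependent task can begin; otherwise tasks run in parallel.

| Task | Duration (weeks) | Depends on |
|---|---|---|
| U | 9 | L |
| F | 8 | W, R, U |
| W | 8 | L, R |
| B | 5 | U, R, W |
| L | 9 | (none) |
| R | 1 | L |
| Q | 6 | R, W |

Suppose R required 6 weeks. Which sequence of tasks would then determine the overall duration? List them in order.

As given, the longest chain is L→R→W→F = 9+1+8+8 = 26, so the finish is 26 weeks.
R lies on that path, so at 6 weeks the path becomes 31 weeks.
No other chain overtakes it, so the finish is 31 weeks.

L, R, W, F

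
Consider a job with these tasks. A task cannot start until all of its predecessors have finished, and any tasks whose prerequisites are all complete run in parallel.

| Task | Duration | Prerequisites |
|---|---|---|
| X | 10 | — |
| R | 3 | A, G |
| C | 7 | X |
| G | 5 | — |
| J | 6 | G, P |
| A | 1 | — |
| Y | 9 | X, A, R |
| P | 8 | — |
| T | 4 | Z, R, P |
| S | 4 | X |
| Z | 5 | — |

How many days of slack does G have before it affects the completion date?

2

The longest chain is X→Y = 10+9 = 19; overall finish 19 days.
G finishes as early as 5 and must finish by 7.
Float = 19 − 17 = 2.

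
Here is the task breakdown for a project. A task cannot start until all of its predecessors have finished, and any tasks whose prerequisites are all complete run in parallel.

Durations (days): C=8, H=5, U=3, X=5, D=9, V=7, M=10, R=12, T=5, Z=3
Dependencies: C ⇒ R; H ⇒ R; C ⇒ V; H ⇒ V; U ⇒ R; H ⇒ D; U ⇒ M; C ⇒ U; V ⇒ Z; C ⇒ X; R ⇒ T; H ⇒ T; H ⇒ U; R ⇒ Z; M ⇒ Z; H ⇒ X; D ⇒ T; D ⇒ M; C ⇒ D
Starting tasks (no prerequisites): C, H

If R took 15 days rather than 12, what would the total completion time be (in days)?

31

Critical path before the change: C→D→M→Z = 8+9+10+3 = 30 giving 30 days.
R is off the critical path — its longest chain is 28 days, giving 2 of slack.
Now C→U→R→T = 8+3+15+5 = 31 is longest, so the finish becomes 31 days.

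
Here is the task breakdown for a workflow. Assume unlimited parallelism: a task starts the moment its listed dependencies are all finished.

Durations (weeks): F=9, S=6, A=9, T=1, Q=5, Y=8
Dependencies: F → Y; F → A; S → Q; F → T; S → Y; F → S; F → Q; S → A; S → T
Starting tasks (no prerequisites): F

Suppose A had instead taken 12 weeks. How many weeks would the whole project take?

27

As given, the longest chain is F→S→A = 9+6+9 = 24, so the finish is 24 weeks.
A lies on that path, so at 12 weeks the path becomes 27 weeks.
The critical path is still F→S→A; finish is now 27 weeks.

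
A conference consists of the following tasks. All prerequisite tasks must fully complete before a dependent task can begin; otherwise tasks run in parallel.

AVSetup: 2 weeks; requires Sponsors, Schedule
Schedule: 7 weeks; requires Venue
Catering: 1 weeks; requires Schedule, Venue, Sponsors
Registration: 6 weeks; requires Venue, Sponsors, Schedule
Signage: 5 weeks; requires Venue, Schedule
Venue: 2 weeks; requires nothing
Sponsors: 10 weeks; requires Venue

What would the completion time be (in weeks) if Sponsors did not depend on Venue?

Before: longest chain Venue→Sponsors→Registration = 2+10+6 = 18, finish 18.
Without Venue→Sponsors, Sponsors's earliest start moves from 2 to 0.
New critical path: Sponsors→Registration = 10+6 = 16 ⇒ 16 weeks.

16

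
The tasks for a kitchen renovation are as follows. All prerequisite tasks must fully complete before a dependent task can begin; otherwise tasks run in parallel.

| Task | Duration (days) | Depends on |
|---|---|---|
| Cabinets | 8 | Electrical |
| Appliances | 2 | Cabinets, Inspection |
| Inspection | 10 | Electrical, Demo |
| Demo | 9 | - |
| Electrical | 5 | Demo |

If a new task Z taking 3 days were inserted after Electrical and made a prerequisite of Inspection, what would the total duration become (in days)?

29

Originally the kitchen renovation takes 26 days.
With Z inserted, Inspection now waits for max(Electrical, Demo, Z).
New critical path: Demo→Electrical→Z→Inspection→Appliances = 9+5+3+10+2 = 29 ⇒ 29 days.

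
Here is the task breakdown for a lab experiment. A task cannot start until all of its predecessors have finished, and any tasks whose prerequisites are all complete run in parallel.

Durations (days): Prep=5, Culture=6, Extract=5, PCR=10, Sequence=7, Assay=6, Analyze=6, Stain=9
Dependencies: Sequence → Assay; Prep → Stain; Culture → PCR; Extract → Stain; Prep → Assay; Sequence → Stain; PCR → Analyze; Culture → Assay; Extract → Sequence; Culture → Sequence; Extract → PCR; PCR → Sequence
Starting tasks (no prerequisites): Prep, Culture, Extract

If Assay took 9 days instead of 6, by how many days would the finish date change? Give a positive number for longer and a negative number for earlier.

Actual critical path: Culture→PCR→Sequence→Stain = 6+10+7+9 = 32 ⇒ 32 days.
Assay has 3 days of float (longest path through it is 29).
The binding chain switches to Culture→PCR→Sequence→Assay = 6+10+7+9 = 32; finish 32 days.
Change in finish: 32 − 32 = +0 days.

0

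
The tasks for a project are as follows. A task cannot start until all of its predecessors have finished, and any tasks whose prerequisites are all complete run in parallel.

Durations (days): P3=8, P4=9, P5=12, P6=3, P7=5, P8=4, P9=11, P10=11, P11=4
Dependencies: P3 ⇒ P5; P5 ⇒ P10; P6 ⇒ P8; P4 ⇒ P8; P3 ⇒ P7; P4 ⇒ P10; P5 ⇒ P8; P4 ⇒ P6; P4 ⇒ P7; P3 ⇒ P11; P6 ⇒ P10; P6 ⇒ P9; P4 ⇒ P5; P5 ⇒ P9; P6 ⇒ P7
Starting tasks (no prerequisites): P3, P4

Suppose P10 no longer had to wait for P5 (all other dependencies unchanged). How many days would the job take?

32

Original critical path: P4→P5→P9 = 9+12+11 = 32 ⇒ 32 days.
Without P5→P10, P10's earliest start moves from 21 to 12.
The longest chain is now P4→P5→P9 = 9+12+11 = 32, so the job takes 32 days.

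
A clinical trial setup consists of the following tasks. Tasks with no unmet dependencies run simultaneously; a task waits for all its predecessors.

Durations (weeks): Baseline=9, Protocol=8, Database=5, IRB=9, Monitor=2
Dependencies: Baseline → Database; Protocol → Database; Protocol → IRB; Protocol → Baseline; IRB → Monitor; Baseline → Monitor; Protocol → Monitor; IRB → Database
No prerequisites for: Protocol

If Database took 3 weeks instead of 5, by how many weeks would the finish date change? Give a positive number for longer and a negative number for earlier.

Critical path before the change: Protocol→IRB→Database = 8+9+5 = 22 giving 22 weeks.
Database is on the critical path; changing it to 3 makes that path 20 weeks.
That remains the longest chain; total 20 weeks.
Change in finish: 20 − 22 = -2 weeks.

-2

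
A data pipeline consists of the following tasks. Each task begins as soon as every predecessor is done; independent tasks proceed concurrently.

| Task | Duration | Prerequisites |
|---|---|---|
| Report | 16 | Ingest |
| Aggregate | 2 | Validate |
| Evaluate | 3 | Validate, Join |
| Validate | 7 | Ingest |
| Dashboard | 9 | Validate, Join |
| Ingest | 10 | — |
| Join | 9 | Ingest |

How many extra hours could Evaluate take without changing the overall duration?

6

Critical path: Ingest→Join→Dashboard = 10+9+9 = 28, so the finish is 28 hours.
Longest path through Evaluate: 22 hours (earliest finish 22, latest finish 28).
Float = 28 − 22 = 6.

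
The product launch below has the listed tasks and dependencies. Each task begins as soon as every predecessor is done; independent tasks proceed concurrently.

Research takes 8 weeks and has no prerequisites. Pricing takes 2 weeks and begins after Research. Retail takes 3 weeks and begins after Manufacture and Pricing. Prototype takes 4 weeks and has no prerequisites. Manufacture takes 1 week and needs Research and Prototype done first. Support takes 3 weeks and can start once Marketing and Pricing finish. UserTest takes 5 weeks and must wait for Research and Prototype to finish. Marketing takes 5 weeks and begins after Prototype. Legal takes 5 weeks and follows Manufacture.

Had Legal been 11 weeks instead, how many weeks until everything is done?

20

Critical path before the change: Research→Manufacture→Legal = 8+1+5 = 14 giving 14 weeks.
Since Legal is critical, the +6 change carries straight to that chain (now 20 weeks).
The critical path is still Research→Manufacture→Legal; finish is now 20 weeks.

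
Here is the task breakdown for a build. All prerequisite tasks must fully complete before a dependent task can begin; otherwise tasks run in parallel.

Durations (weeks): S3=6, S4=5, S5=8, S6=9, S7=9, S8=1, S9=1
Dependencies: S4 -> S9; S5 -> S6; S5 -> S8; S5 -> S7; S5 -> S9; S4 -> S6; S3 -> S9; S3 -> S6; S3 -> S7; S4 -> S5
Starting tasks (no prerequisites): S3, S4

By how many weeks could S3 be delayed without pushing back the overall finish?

7

Critical path: S4→S5→S6 = 5+8+9 = 22, so the finish is 22 weeks.
Longest path through S3: 15 weeks (earliest finish 6, latest finish 13).
So S3 can slip 13 − 6 = 7 weeks.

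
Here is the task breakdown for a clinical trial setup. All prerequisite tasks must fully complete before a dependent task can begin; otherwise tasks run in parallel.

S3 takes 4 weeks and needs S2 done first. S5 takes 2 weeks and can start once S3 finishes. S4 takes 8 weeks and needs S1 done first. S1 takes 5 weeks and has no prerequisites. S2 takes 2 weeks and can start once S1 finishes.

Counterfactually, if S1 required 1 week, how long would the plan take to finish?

9

Baseline: S1→S2→S3→S5 = 5+2+4+2 = 13 → 13 weeks.
Since S1 is critical, the -4 change carries straight to that chain (now 9 weeks).
That remains the longest chain; total 9 weeks.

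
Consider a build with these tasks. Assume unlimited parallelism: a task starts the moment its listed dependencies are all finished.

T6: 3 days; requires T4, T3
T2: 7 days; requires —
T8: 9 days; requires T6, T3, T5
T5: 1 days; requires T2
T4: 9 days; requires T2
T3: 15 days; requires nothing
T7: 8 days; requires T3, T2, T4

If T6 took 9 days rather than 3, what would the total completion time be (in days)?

Critical path before the change: T2→T4→T6→T8 = 7+9+3+9 = 28 giving 28 days.
T6 lies on that path, so at 9 days the path becomes 34 days.
The critical path is still T2→T4→T6→T8; finish is now 34 days.

34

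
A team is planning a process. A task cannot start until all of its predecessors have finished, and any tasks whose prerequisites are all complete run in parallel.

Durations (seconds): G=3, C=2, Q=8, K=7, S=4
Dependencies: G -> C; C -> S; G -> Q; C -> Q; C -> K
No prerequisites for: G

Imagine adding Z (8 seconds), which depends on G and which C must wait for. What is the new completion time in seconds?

Originally the schedule takes 13 seconds.
With Z inserted, C now waits for max(G, Z).
New critical path: G→Z→C→Q = 3+8+2+8 = 21 ⇒ 21 seconds.

21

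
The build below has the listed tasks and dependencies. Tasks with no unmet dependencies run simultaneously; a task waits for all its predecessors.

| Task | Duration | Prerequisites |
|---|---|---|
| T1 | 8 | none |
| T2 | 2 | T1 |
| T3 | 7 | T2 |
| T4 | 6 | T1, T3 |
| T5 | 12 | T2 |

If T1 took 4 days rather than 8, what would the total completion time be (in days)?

Actual critical path: T1→T2→T3→T4 = 8+2+7+6 = 23 ⇒ 23 days.
T1 is on the critical path; changing it to 4 makes that path 19 days.
No other chain overtakes it, so the finish is 19 days.

19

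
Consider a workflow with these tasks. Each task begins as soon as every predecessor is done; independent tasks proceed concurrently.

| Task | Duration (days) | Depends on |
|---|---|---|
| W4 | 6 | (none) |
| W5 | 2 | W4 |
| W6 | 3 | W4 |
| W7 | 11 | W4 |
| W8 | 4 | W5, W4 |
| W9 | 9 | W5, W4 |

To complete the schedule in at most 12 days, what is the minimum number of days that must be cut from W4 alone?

5

Current finish: 17 days; target: 12.
W4 is on every critical path, so each day cut from W4 cuts the finish by one (this holds down to a finish of 12).
Need 17 − 12 = 5 days off W4 → W4 becomes 1 day, finish becomes 12.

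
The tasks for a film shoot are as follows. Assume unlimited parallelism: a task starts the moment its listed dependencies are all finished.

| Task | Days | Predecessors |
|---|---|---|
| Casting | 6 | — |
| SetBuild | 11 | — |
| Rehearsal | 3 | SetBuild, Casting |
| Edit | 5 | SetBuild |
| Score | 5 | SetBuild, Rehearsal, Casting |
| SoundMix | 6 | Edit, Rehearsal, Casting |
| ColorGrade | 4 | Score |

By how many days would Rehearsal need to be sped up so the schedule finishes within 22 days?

1

Current finish: 23 days; target: 22.
Rehearsal is on every critical path, so each day cut from Rehearsal cuts the finish by one (this holds down to a finish of 22).
Need 23 − 22 = 1 day off Rehearsal → Rehearsal becomes 2 days, finish becomes 22.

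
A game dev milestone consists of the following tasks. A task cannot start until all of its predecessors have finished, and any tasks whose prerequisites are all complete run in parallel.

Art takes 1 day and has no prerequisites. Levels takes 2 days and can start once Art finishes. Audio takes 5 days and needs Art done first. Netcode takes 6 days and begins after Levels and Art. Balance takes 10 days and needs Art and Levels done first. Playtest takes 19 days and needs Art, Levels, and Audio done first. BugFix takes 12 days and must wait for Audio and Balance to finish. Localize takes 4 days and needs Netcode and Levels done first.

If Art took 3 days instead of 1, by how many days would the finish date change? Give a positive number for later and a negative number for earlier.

The binding path is Art→Levels→Balance→BugFix = 1+2+10+12 = 25; finish at 25 days.
Art is on the critical path; changing it to 3 makes that path 27 days.
No other chain overtakes it, so the finish is 27 days.
Change in finish: 27 − 25 = +2 days.

2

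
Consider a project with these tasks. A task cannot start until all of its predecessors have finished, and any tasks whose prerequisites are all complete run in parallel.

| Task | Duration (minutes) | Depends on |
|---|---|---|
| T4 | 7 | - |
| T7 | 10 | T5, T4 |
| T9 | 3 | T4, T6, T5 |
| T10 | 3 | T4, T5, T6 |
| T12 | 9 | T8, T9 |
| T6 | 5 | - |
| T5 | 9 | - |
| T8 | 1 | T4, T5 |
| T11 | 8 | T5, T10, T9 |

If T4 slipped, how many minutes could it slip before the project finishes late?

2

T5→T9→T12 = 9+3+9 = 21 sets the makespan at 21 minutes.
T4 finishes as early as 7 and must finish by 9.
Slack of T4 = 2 − 0 = 2 minutes.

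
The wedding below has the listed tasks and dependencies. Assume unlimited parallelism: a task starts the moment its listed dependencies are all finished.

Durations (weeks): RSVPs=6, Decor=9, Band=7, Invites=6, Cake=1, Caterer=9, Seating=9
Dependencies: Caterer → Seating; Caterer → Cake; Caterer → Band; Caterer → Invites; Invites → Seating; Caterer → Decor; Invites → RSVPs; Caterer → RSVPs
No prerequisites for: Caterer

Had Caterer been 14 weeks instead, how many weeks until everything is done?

29

Baseline: Caterer→Invites→Seating = 9+6+9 = 24 → 24 weeks.
Since Caterer is critical, the +5 change carries straight to that chain (now 29 weeks).
No other chain overtakes it, so the finish is 29 weeks.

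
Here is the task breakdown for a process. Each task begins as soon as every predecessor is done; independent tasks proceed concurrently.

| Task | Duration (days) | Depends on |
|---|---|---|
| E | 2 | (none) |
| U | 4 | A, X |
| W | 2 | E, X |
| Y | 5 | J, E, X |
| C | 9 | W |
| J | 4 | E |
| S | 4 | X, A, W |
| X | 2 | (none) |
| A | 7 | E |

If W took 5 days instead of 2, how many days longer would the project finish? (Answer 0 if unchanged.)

Critical path before the change: E→W→C = 2+2+9 = 13 giving 13 days.
Since W is critical, the +3 change carries straight to that chain (now 16 days).
That remains the longest chain; total 16 days.
Change in finish: 16 − 13 = +3 days.

3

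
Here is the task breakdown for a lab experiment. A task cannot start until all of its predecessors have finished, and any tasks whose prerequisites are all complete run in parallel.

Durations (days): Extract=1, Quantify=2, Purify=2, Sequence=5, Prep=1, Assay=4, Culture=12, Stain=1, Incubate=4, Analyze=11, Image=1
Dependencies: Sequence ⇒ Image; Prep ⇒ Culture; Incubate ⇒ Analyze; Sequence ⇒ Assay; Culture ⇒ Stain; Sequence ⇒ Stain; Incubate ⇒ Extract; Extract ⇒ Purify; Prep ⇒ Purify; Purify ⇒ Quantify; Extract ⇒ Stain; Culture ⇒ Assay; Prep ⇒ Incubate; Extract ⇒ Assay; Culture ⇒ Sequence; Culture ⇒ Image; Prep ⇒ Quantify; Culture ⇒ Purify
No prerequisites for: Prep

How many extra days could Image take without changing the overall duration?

3

Prep→Culture→Sequence→Assay = 1+12+5+4 = 22 sets the makespan at 22 days.
Longest path through Image: 19 days (earliest finish 19, latest finish 22).
Slack of Image = 21 − 18 = 3 days.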